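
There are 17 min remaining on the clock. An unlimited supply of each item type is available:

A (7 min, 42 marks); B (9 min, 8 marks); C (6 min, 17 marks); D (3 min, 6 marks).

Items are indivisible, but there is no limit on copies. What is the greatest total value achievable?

90 marks

Best value-per-unit is A at 42/7; filling with it alone gives 2×42 = 84.
Optimal mix: 2×A + 1×D → time 17, value 90.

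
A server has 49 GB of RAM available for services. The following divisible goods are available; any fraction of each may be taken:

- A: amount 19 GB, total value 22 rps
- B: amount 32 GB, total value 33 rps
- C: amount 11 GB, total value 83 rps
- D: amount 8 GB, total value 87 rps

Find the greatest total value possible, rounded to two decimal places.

Take in order of value per unit:
- D (87/8 per unit): all 8 → value 87, running total 87.00
- C (83/11 per unit): all 11 → value 83, running total 170.00
- A (22/19 per unit): all 19 → value 22, running total 192.00
- B (33/32 per unit): 11 of 32 → value 11×33/32 = 11.3438, running total 203.34
Total 203.34.

203.34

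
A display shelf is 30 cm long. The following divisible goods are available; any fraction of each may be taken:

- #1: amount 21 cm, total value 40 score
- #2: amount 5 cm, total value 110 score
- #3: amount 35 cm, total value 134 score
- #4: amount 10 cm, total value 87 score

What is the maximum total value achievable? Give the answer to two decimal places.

Take in order of value per unit:
- #2 (110/5 per unit): all 5 → value 110, running total 110.00
- #4 (87/10 per unit): all 10 → value 87, running total 197.00
- #3 (134/35 per unit): 15 of 35 → value 15×134/35 = 57.4286, running total 254.43
Total 254.43.

254.43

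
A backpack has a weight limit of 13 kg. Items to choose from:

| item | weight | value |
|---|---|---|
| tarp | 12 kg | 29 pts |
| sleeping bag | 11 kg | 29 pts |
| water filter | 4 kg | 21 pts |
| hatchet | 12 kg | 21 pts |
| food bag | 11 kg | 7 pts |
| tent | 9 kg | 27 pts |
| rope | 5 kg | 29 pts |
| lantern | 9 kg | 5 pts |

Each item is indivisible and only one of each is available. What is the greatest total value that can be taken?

50 pts

Check high-value combinations within 13 kg:
- water filter+rope: weight 4+5=9, value 21+29=50
- water filter+tent: weight 4+9=13, value 21+27=48
- rope: weight 5, value 29
Best: 50 pts.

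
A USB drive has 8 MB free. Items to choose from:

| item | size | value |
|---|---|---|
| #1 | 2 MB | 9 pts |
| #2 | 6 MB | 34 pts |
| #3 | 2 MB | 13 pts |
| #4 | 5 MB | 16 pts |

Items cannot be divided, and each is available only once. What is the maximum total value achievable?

This is a 0/1 knapsack; check combinations near the capacity.
- #2+#3: size 6+2=8, value 34+13=47
- #1+#2: size 2+6=8, value 9+34=43
- #2: size 6, value 34
- #3+#4: size 2+5=7, value 13+16=29
Best: 47 pts.

47 pts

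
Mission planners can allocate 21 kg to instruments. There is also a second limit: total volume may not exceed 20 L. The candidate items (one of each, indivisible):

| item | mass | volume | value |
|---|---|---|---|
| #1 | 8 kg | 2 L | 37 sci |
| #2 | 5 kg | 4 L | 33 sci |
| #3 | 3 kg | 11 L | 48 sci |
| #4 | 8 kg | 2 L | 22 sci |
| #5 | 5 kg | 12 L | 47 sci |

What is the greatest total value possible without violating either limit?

Feasible sets respecting both limits:
- #1+#2+#3: mass 16, volume 17, value 118
- #1+#2+#5: mass 18, volume 18, value 117
- #1+#3+#4: mass 19, volume 15, value 107
- #1+#4+#5: mass 21, volume 16, value 106
Best: 118 sci.

118 sci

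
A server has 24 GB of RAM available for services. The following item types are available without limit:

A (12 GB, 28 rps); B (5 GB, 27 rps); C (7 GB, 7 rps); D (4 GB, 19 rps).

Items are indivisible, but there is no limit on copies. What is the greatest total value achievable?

127 rps

Best value-per-unit is B at 27/5; filling with it alone gives 4×27 = 108.
Optimal mix: 4×B + 1×D → memory 24, value 127.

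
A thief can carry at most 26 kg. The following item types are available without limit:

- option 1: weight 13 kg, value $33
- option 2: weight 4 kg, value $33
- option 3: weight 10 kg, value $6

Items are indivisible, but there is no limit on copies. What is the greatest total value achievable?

Best value-per-unit is option 2 at 33/4, and filling with it alone uses weight 6×4=24. No mix of the others beats 6×33 = 198.

$198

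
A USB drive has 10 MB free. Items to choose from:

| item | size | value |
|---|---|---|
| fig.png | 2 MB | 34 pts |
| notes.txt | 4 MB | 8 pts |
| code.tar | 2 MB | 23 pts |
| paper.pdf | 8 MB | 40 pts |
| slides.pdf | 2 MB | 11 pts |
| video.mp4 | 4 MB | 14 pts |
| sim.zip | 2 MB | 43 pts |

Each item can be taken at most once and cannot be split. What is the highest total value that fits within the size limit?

114 pts

Check high-value combinations within 10 MB:
- fig.png+code.tar+video.mp4+sim.zip: size 2+2+4+2=10, value 34+23+14+43=114
- fig.png+code.tar+slides.pdf+sim.zip: size 2+2+2+2=8, value 34+23+11+43=111
- fig.png+notes.txt+code.tar+sim.zip: size 2+4+2+2=10, value 34+8+23+43=108
- fig.png+slides.pdf+video.mp4+sim.zip: size 2+2+4+2=10, value 34+11+14+43=102
- fig.png+code.tar+sim.zip: size 2+2+2=6, value 34+23+43=100
Best: 114 pts.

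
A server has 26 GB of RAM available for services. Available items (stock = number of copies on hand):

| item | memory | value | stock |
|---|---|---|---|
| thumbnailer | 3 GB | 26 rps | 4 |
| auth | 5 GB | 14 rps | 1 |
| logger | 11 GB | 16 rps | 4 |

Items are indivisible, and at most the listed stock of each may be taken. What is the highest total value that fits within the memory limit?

120 rps

Top feasible selections:
- 4×thumbnailer + 1×logger: memory 23, value 120
- 4×thumbnailer + 1×auth: memory 17, value 118
- 3×thumbnailer + 1×auth + 1×logger: memory 25, value 108
Best: 120 rps.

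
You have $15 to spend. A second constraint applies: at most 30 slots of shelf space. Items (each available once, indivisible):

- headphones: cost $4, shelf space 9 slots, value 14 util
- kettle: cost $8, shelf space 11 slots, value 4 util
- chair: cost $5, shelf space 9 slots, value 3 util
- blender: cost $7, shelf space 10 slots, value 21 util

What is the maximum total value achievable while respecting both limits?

35 util

Feasible sets respecting both limits:
- headphones+blender: cost 11, shelf space 19, value 35
- kettle+blender: cost 15, shelf space 21, value 25
- chair+blender: cost 12, shelf space 19, value 24
- blender: cost 7, shelf space 10, value 21
Best: 35 util.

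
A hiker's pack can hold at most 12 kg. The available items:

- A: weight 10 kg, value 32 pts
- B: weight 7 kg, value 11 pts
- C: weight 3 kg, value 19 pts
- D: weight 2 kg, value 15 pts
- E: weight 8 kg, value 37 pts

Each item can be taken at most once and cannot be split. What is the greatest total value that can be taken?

56 pts

Check high-value combinations within 12 kg:
- C+E: weight 3+8=11, value 19+37=56
- D+E: weight 2+8=10, value 15+37=52
- A+D: weight 10+2=12, value 32+15=47
Best: 56 pts.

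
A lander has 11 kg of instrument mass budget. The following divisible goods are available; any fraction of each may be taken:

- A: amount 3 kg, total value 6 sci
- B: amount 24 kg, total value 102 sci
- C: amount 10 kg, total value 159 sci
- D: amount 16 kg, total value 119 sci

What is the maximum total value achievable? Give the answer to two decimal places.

Take in order of value per unit:
- C (159/10 per unit): all 10 → value 159, running total 159.00
- D (119/16 per unit): 1 of 16 → value 1×119/16 = 7.4375, running total 166.44
Total 166.44.

166.44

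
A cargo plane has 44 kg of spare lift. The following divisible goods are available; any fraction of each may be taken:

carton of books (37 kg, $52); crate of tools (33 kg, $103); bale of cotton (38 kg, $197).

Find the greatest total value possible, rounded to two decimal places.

215.73

Take in order of value per unit:
- bale of cotton (197/38 per unit): all 38 → value 197, running total 197.00
- crate of tools (103/33 per unit): 6 of 33 → value 6×103/33 = 18.7273, running total 215.73
Total 215.73.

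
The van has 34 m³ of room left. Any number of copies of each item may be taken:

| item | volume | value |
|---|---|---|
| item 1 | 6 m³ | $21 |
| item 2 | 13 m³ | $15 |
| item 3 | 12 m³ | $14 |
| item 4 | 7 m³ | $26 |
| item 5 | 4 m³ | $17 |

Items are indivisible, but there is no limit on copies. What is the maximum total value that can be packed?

$140

Best value-per-unit is item 5 at 17/4; filling with it alone gives 8×17 = 136.
Optimal mix: 1×item 1 + 7×item 5 → volume 34, value 140.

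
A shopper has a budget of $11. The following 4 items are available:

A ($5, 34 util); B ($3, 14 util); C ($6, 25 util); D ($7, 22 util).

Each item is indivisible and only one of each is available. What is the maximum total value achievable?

Check high-value combinations within $11:
- A+C: cost 5+6=11, value 34+25=59
- A+B: cost 5+3=8, value 34+14=48
- B+C: cost 3+6=9, value 14+25=39
- B+D: cost 3+7=10, value 14+22=36
Best: 59 util.

59 util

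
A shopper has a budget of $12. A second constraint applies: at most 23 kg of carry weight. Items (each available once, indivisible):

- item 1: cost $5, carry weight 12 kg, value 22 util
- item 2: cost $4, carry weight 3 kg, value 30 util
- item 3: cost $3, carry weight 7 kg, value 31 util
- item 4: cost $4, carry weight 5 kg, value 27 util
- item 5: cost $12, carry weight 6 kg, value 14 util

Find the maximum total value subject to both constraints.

Feasible sets respecting both limits:
- item 2+item 3+item 4: cost 11, carry weight 15, value 88
- item 1+item 2+item 3: cost 12, carry weight 22, value 83
- item 2+item 3: cost 7, carry weight 10, value 61
- item 3+item 4: cost 7, carry weight 12, value 58
Best: 88 util.

88 util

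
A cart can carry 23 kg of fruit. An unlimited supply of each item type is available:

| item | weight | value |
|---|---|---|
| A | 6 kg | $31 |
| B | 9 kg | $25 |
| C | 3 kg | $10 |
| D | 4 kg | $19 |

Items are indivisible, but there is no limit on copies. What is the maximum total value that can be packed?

Best value-per-unit is A at 31/6; filling with it alone gives 3×31 = 93.
Optimal mix: 3×A + 1×D → weight 22, value 112.

$112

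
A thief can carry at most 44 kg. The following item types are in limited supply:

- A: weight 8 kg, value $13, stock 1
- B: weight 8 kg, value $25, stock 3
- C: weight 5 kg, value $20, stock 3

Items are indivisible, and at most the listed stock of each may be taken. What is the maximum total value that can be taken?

Best selections within weight 44 and stock limits:
- 3×B + 3×C: weight 39, value 135
- 1×A + 3×B + 2×C: weight 42, value 128
- 1×A + 2×B + 3×C: weight 39, value 123
Best: $135.

$135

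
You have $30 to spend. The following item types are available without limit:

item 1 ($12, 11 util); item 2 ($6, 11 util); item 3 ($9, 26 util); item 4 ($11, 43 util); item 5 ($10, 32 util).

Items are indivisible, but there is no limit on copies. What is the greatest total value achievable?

101 util

Best value-per-unit is item 4 at 43/11; filling with it alone gives 2×43 = 86.
Optimal mix: 1×item 3 + 1×item 4 + 1×item 5 → cost 30, value 101.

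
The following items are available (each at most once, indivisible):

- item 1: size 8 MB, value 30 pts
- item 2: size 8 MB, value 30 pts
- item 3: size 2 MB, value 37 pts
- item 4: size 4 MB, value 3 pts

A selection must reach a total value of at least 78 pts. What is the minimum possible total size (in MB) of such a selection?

18

Subsets with value ≥ 78, sorted by total size:
- item 1+item 2+item 3: size 18, value 97
- item 1+item 2+item 3+item 4: size 22, value 100
Minimum size: 18 MB.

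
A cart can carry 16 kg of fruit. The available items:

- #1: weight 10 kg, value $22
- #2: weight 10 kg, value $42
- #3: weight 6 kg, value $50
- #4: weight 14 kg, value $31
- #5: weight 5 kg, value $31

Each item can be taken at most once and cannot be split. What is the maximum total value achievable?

$92

Check high-value combinations within 16 kg:
- #2+#3: weight 10+6=16, value 42+50=92
- #3+#5: weight 6+5=11, value 50+31=81
- #2+#5: weight 10+5=15, value 42+31=73
- #1+#3: weight 10+6=16, value 22+50=72
- #1+#5: weight 10+5=15, value 22+31=53
Best: $92.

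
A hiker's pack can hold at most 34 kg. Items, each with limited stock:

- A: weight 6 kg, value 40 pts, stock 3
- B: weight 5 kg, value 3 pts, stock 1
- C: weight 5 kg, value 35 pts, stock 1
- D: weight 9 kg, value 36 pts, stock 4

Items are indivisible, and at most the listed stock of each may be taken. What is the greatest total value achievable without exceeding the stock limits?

Best selections within weight 34 and stock limits:
- 3×A + 1×C + 1×D: weight 32, value 191
- 3×A + 1×B + 1×D: weight 32, value 159
- 3×A + 1×B + 1×C: weight 28, value 158
- 3×A + 1×D: weight 27, value 156
Best: 191 pts.

191 pts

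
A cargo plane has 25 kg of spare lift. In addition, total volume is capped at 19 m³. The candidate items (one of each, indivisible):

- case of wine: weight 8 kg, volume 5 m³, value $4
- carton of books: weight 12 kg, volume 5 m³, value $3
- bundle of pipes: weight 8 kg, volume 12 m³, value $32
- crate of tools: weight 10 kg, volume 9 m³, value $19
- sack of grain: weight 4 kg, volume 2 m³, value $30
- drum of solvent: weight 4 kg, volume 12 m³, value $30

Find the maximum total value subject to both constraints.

Feasible sets respecting both limits:
- case of wine+bundle of pipes+sack of grain: weight 20, volume 19, value 66
- carton of books+bundle of pipes+sack of grain: weight 24, volume 19, value 65
- case of wine+sack of grain+drum of solvent: weight 16, volume 19, value 64
- carton of books+sack of grain+drum of solvent: weight 20, volume 19, value 63
Best: $66.

$66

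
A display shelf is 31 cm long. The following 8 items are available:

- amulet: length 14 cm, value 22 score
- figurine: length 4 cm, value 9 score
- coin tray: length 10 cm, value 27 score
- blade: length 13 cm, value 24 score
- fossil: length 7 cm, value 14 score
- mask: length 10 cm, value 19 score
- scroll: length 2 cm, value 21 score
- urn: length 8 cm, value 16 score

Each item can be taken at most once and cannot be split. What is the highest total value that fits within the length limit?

87 score

Check high-value combinations within 31 cm:
- figurine+coin tray+fossil+scroll+urn: length 4+10+7+2+8=31, value 9+27+14+21+16=87
- coin tray+mask+scroll+urn: length 10+10+2+8=30, value 27+19+21+16=83
- figurine+coin tray+blade+scroll: length 4+10+13+2=29, value 9+27+24+21=81
- coin tray+fossil+mask+scroll: length 10+7+10+2=29, value 27+14+19+21=81
- amulet+figurine+coin tray+scroll: length 14+4+10+2=30, value 22+9+27+21=79
Best: 87 score.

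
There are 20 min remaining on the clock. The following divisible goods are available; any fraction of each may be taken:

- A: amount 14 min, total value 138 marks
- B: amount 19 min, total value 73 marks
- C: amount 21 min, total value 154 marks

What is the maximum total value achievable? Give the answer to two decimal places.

182.00

Take in order of value per unit:
- A (138/14 per unit): all 14 → value 138, running total 138.00
- C (154/21 per unit): 6 of 21 → value 6×154/21 = 44.0000, running total 182.00
Total 182.00.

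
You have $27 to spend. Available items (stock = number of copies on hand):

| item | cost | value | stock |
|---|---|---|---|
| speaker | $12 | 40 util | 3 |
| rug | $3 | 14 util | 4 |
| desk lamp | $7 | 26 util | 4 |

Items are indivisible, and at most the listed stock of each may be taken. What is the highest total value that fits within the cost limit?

Best selections within cost 27 and stock limits:
- 4×rug + 2×desk lamp: cost 26, value 108
- 2×rug + 3×desk lamp: cost 27, value 106
Best: 108 util.

108 util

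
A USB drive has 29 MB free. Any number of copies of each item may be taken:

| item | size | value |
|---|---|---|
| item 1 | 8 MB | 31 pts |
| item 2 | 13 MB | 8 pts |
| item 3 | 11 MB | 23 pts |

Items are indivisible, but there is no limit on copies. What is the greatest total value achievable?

93 pts

Best value-per-unit is item 1 at 31/8, and filling with it alone uses size 3×8=24. No mix of the others beats 3×31 = 93.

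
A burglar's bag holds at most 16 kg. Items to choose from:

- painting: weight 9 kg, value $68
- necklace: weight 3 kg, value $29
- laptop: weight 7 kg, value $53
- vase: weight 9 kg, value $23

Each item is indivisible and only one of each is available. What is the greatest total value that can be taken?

Check high-value combinations within 16 kg:
- painting+laptop: weight 9+7=16, value 68+53=121
- painting+necklace: weight 9+3=12, value 68+29=97
- necklace+laptop: weight 3+7=10, value 29+53=82
Best: $121.

$121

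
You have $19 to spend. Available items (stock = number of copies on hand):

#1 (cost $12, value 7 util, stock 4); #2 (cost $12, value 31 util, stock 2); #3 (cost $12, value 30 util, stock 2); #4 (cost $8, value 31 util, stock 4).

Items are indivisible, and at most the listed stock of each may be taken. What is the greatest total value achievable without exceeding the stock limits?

62 util

Top feasible selections:
- 2×#4: cost 16, value 62
- 1×#4: cost 8, value 31
Best: 62 util.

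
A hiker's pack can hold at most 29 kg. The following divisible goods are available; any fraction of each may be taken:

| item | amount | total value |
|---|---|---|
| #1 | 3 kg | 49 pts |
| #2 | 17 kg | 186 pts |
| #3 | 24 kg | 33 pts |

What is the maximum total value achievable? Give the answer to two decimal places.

Take in order of value per unit:
- #1 (49/3 per unit): all 3 → value 49, running total 49.00
- #2 (186/17 per unit): all 17 → value 186, running total 235.00
- #3 (33/24 per unit): 9 of 24 → value 9×33/24 = 12.3750, running total 247.38
Total 247.38.

247.38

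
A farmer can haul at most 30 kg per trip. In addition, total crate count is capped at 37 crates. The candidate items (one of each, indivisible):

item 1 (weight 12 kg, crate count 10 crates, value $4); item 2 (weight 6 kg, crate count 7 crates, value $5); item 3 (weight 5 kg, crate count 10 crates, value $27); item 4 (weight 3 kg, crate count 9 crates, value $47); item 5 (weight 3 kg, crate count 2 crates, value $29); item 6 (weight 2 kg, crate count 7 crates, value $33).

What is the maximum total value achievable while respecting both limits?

$141

Feasible sets respecting both limits:
- item 2+item 3+item 4+item 5+item 6: weight 19, crate count 35, value 141
- item 3+item 4+item 5+item 6: weight 13, crate count 28, value 136
- item 1+item 2+item 4+item 5+item 6: weight 26, crate count 35, value 118
Best: $141.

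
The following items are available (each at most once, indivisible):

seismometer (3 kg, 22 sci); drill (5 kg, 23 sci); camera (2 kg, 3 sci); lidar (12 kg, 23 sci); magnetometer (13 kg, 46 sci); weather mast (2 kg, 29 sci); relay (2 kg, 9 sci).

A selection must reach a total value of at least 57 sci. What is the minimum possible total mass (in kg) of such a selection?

7

Subsets with value ≥ 57, sorted by total mass:
- seismometer+weather mast+relay: mass 7, value 60
- seismometer+camera+weather mast+relay: mass 9, value 63
- drill+weather mast+relay: mass 9, value 61
Minimum mass: 7 kg.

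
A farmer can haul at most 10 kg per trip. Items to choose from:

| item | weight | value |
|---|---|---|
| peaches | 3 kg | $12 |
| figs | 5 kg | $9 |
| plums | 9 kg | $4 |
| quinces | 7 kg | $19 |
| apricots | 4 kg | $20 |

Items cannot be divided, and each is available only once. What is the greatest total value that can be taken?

$32

Check high-value combinations within 10 kg:
- peaches+apricots: weight 3+4=7, value 12+20=32
- peaches+quinces: weight 3+7=10, value 12+19=31
- figs+apricots: weight 5+4=9, value 9+20=29
Best: $32.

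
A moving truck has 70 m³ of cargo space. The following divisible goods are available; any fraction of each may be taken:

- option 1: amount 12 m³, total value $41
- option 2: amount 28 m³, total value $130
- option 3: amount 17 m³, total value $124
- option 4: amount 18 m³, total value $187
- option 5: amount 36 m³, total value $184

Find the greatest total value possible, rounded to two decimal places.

Take in order of value per unit:
- option 4 (187/18 per unit): all 18 → value 187, running total 187.00
- option 3 (124/17 per unit): all 17 → value 124, running total 311.00
- option 5 (184/36 per unit): 35 of 36 → value 35×184/36 = 178.8889, running total 489.89
Total 489.89.

489.89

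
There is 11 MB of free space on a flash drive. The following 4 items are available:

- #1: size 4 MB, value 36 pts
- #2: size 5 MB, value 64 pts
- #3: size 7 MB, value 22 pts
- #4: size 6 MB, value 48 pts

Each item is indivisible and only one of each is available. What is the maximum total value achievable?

Check high-value combinations within 11 MB:
- #2+#4: size 5+6=11, value 64+48=112
- #1+#2: size 4+5=9, value 36+64=100
- #1+#4: size 4+6=10, value 36+48=84
- #2: size 5, value 64
- #1+#3: size 4+7=11, value 36+22=58
Best: 112 pts.

112 pts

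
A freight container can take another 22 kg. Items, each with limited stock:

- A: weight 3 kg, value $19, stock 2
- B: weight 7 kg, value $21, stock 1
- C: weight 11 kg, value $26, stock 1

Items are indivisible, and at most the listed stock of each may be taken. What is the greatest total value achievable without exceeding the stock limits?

Best selections within weight 22 and stock limits:
- 1×A + 1×B + 1×C: weight 21, value 66
- 2×A + 1×C: weight 17, value 64
- 2×A + 1×B: weight 13, value 59
- 1×B + 1×C: weight 18, value 47
Best: $66.

$66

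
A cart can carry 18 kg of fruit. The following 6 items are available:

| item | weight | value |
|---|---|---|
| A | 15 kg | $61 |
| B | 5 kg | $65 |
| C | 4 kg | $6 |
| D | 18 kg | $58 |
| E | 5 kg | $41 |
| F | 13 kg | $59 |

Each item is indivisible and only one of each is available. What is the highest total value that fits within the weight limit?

Check high-value combinations within 18 kg:
- B+F: weight 5+13=18, value 65+59=124
- B+C+E: weight 5+4+5=14, value 65+6+41=112
- B+E: weight 5+5=10, value 65+41=106
- E+F: weight 5+13=18, value 41+59=100
- B+C: weight 5+4=9, value 65+6=71
Best: $124.

$124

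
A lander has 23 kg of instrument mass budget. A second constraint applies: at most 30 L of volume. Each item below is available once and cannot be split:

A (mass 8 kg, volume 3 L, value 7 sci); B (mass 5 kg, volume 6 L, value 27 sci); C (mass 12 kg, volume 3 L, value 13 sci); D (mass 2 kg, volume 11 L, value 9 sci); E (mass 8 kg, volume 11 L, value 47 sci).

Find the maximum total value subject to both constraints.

83 sci

Feasible sets respecting both limits:
- B+D+E: mass 15, volume 28, value 83
- A+B+E: mass 21, volume 20, value 81
- B+E: mass 13, volume 17, value 74
- C+D+E: mass 22, volume 25, value 69
Best: 83 sci.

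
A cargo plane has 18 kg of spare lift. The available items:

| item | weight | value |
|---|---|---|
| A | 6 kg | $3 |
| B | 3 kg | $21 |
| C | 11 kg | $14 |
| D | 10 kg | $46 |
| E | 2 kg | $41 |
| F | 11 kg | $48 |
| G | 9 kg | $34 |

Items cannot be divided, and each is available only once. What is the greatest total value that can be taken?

Check high-value combinations within 18 kg:
- B+E+F: weight 3+2+11=16, value 21+41+48=110
- B+D+E: weight 3+10+2=15, value 21+46+41=108
- B+E+G: weight 3+2+9=14, value 21+41+34=96
- A+D+E: weight 6+10+2=18, value 3+46+41=90
- E+F: weight 2+11=13, value 41+48=89
Best: $110.

$110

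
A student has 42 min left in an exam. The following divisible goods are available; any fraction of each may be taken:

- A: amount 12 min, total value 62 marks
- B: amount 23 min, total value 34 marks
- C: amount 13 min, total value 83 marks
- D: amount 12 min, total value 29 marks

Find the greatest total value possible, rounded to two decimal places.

Take in order of value per unit:
- C (83/13 per unit): all 13 → value 83, running total 83.00
- A (62/12 per unit): all 12 → value 62, running total 145.00
- D (29/12 per unit): all 12 → value 29, running total 174.00
- B (34/23 per unit): 5 of 23 → value 5×34/23 = 7.3913, running total 181.39
Total 181.39.

181.39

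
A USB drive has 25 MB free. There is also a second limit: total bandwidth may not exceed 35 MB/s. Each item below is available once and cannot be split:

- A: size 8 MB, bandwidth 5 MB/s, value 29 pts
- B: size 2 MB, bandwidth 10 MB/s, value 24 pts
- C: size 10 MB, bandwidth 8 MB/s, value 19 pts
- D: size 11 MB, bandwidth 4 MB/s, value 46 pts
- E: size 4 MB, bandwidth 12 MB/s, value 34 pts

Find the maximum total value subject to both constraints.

Feasible sets respecting both limits:
- A+B+D+E: size 25, bandwidth 31, value 133
- A+D+E: size 23, bandwidth 21, value 109
- A+B+C+E: size 24, bandwidth 35, value 106
Best: 133 pts.

133 pts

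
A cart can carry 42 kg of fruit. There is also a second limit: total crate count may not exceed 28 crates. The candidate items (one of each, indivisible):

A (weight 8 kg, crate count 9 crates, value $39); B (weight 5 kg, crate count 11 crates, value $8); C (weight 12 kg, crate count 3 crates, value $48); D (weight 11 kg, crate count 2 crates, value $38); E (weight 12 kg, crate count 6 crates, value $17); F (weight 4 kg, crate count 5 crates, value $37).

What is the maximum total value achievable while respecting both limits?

Feasible sets respecting both limits:
- A+C+D+F: weight 35, crate count 19, value 162
- A+C+E+F: weight 36, crate count 23, value 141
- C+D+E+F: weight 39, crate count 16, value 140
- A+B+C+D: weight 36, crate count 25, value 133
Best: $162.

$162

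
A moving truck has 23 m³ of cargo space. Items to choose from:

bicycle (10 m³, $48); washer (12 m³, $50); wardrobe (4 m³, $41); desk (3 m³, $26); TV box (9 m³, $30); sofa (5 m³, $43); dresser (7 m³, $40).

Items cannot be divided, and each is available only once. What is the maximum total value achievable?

Check high-value combinations within 23 m³:
- bicycle+wardrobe+desk+sofa: volume 10+4+3+5=22, value 48+41+26+43=158
- wardrobe+desk+sofa+dresser: volume 4+3+5+7=19, value 41+26+43+40=150
- wardrobe+desk+TV box+sofa: volume 4+3+9+5=21, value 41+26+30+43=140
- wardrobe+desk+TV box+dresser: volume 4+3+9+7=23, value 41+26+30+40=137
- washer+wardrobe+sofa: volume 12+4+5=21, value 50+41+43=134
Best: $158.

$158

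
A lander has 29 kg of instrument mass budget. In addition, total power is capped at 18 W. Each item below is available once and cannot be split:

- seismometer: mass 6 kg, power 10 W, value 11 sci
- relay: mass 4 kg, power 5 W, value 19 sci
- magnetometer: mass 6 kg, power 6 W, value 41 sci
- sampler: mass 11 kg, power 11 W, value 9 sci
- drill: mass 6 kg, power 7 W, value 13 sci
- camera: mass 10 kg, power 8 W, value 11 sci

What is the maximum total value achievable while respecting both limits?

Feasible sets respecting both limits:
- relay+magnetometer+drill: mass 16, power 18, value 73
- relay+magnetometer: mass 10, power 11, value 60
- magnetometer+drill: mass 12, power 13, value 54
- seismometer+magnetometer: mass 12, power 16, value 52
Best: 73 sci.

73 sci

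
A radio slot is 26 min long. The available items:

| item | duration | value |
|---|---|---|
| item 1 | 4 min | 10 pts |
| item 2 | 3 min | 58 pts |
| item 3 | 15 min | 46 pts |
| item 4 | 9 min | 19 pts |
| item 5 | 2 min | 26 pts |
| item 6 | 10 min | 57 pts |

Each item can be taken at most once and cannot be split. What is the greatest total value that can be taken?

160 pts

This is a 0/1 knapsack; check combinations near the capacity.
- item 2+item 4+item 5+item 6: duration 3+9+2+10=24, value 58+19+26+57=160
- item 1+item 2+item 5+item 6: duration 4+3+2+10=19, value 10+58+26+57=151
- item 1+item 2+item 4+item 6: duration 4+3+9+10=26, value 10+58+19+57=144
- item 2+item 5+item 6: duration 3+2+10=15, value 58+26+57=141
- item 1+item 2+item 3+item 5: duration 4+3+15+2=24, value 10+58+46+26=140
Best: 160 pts.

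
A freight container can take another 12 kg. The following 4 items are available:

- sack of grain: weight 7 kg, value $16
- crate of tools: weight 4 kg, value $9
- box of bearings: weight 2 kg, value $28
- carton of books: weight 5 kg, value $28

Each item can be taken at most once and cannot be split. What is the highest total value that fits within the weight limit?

$65

Check high-value combinations within 12 kg:
- crate of tools+box of bearings+carton of books: weight 4+2+5=11, value 9+28+28=65
- box of bearings+carton of books: weight 2+5=7, value 28+28=56
- sack of grain+box of bearings: weight 7+2=9, value 16+28=44
- sack of grain+carton of books: weight 7+5=12, value 16+28=44
Best: $65.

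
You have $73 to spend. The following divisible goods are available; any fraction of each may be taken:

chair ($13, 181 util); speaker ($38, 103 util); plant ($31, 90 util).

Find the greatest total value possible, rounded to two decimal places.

Take in order of value per unit:
- chair (181/13 per unit): all 13 → value 181, running total 181.00
- plant (90/31 per unit): all 31 → value 90, running total 271.00
- speaker (103/38 per unit): 29 of 38 → value 29×103/38 = 78.6053, running total 349.61
Total 349.61.

349.61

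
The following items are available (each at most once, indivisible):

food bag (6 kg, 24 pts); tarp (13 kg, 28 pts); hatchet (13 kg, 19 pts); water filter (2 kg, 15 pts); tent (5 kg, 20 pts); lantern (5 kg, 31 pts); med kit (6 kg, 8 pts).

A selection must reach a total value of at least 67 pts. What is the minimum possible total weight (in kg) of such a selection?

13

Subsets with value ≥ 67, sorted by total weight:
- food bag+water filter+lantern: weight 13, value 70
- food bag+tent+lantern: weight 16, value 75
- food bag+water filter+tent+lantern: weight 18, value 90
- water filter+tent+lantern+med kit: weight 18, value 74
Minimum weight: 13 kg.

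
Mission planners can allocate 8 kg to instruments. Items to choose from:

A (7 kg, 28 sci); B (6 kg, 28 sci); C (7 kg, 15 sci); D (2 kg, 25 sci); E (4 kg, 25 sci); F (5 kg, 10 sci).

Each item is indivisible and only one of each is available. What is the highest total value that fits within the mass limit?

53 sci

Check high-value combinations within 8 kg:
- B+D: mass 6+2=8, value 28+25=53
- D+E: mass 2+4=6, value 25+25=50
- D+F: mass 2+5=7, value 25+10=35
- B: mass 6, value 28
- A: mass 7, value 28
Best: 53 sci.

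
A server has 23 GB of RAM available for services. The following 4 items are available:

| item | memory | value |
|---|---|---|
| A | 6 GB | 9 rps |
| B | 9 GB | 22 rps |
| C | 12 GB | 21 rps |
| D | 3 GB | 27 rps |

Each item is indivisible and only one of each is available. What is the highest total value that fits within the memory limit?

58 rps

This is a 0/1 knapsack; check combinations near the capacity.
- A+B+D: memory 6+9+3=18, value 9+22+27=58
- A+C+D: memory 6+12+3=21, value 9+21+27=57
- B+D: memory 9+3=12, value 22+27=49
Best: 58 rps.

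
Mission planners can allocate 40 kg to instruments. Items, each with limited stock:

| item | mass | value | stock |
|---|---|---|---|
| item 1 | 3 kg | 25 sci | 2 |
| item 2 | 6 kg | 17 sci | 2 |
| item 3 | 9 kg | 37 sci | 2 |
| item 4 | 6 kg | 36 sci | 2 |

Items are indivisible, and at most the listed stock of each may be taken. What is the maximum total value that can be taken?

Top feasible selections:
- 2×item 1 + 2×item 3 + 2×item 4: mass 36, value 196
- 2×item 1 + 2×item 2 + 1×item 3 + 2×item 4: mass 39, value 193
- 1×item 1 + 1×item 2 + 2×item 3 + 2×item 4: mass 39, value 188
Best: 196 sci.

196 sci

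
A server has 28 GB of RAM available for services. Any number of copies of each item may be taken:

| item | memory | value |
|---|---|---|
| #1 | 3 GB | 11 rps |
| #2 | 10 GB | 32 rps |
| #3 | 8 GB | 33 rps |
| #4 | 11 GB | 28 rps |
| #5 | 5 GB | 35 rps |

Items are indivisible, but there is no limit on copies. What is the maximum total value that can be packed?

Best value-per-unit is #5 at 35/5; filling with it alone gives 5×35 = 175.
Optimal mix: 1×#1 + 5×#5 → memory 28, value 186.

186 rps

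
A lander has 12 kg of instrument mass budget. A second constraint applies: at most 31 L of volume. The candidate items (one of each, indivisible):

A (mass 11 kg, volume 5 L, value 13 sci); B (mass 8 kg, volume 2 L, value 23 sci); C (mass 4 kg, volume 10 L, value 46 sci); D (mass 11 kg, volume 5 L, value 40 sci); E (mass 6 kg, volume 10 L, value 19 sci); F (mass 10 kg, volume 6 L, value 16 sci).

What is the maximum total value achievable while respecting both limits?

Feasible sets respecting both limits:
- B+C: mass 12, volume 12, value 69
- C+E: mass 10, volume 20, value 65
- C: mass 4, volume 10, value 46
Best: 69 sci.

69 sci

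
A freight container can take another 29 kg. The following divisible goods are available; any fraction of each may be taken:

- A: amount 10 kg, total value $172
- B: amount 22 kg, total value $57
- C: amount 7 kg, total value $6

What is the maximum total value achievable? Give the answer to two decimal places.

Take in order of value per unit:
- A (172/10 per unit): all 10 → value 172, running total 172.00
- B (57/22 per unit): 19 of 22 → value 19×57/22 = 49.2273, running total 221.23
Total 221.23.

221.23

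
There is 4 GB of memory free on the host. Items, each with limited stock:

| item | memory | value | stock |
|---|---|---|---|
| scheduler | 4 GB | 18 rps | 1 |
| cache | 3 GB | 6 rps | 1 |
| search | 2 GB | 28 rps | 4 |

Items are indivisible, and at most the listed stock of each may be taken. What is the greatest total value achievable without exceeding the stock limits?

56 rps

Best selections within memory 4 and stock limits:
- 2×search: memory 4, value 56
- 1×search: memory 2, value 28
- 1×scheduler: memory 4, value 18
- 1×cache: memory 3, value 6
Best: 56 rps.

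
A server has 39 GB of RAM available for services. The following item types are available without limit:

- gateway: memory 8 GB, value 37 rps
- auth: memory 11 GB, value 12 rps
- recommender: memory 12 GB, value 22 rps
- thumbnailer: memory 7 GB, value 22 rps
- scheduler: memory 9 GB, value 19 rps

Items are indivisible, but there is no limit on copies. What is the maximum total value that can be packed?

Best value-per-unit is gateway at 37/8; filling with it alone gives 4×37 = 148.
Optimal mix: 4×gateway + 1×thumbnailer → memory 39, value 170.

170 rps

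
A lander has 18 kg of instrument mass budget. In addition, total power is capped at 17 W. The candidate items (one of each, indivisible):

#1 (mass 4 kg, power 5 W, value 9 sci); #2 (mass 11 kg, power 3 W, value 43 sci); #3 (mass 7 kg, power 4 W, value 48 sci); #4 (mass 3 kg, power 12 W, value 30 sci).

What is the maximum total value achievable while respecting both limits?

91 sci

Feasible sets respecting both limits:
- #2+#3: mass 18, power 7, value 91
- #3+#4: mass 10, power 16, value 78
- #2+#4: mass 14, power 15, value 73
- #1+#3: mass 11, power 9, value 57
Best: 91 sci.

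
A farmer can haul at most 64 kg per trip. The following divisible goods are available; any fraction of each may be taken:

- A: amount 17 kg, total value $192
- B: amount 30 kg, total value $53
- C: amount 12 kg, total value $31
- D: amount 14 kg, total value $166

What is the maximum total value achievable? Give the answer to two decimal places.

Take in order of value per unit:
- D (166/14 per unit): all 14 → value 166, running total 166.00
- A (192/17 per unit): all 17 → value 192, running total 358.00
- C (31/12 per unit): all 12 → value 31, running total 389.00
- B (53/30 per unit): 21 of 30 → value 21×53/30 = 37.1000, running total 426.10
Total 426.10.

426.10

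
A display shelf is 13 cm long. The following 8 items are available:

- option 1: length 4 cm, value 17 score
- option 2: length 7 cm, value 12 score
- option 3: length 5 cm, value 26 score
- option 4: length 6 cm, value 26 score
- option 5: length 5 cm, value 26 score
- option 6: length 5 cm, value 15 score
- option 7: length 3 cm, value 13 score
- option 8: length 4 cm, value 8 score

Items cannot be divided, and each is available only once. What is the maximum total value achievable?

65 score

Check high-value combinations within 13 cm:
- option 3+option 5+option 7: length 5+5+3=13, value 26+26+13=65
- option 1+option 3+option 7: length 4+5+3=12, value 17+26+13=56
- option 1+option 5+option 7: length 4+5+3=12, value 17+26+13=56
- option 1+option 4+option 7: length 4+6+3=13, value 17+26+13=56
- option 3+option 6+option 7: length 5+5+3=13, value 26+15+13=54
Best: 65 score.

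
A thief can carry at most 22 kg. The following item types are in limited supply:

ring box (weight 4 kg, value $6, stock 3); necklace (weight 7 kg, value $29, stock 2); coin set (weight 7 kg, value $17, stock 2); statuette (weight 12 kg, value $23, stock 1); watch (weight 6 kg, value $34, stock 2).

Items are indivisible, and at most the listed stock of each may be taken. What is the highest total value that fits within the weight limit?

Top feasible selections:
- 1×necklace + 2×watch: weight 19, value 97
- 2×necklace + 1×watch: weight 20, value 92
- 1×coin set + 2×watch: weight 19, value 85
- 1×necklace + 1×coin set + 1×watch: weight 20, value 80
Best: $97.

$97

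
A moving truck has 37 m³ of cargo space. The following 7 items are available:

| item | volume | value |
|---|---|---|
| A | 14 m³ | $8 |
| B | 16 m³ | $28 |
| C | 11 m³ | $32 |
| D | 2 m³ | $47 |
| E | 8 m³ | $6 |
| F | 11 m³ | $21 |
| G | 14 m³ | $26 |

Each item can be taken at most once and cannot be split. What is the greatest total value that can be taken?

$113

Check high-value combinations within 37 m³:
- B+C+D+E: volume 16+11+2+8=37, value 28+32+47+6=113
- C+D+E+G: volume 11+2+8+14=35, value 32+47+6+26=111
- B+C+D: volume 16+11+2=29, value 28+32+47=107
Best: $113.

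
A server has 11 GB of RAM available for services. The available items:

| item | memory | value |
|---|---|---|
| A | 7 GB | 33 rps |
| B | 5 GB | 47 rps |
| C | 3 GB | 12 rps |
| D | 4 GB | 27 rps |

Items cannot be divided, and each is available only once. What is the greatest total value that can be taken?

74 rps

This is a 0/1 knapsack; check combinations near the capacity.
- B+D: memory 5+4=9, value 47+27=74
- A+D: memory 7+4=11, value 33+27=60
- B+C: memory 5+3=8, value 47+12=59
Best: 74 rps.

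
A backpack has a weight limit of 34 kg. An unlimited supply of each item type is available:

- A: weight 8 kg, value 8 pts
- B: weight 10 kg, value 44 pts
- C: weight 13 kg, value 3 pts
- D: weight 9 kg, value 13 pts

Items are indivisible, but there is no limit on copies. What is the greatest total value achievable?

132 pts

Best value-per-unit is B at 44/10, and filling with it alone uses weight 3×10=30. No mix of the others beats 3×44 = 132.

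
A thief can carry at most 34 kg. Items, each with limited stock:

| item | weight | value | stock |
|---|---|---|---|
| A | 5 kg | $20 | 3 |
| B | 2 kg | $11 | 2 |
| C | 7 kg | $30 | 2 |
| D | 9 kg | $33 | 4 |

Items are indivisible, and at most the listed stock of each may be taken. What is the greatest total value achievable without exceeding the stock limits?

Top feasible selections:
- 3×A + 2×B + 2×C: weight 33, value 142
- 1×A + 2×B + 1×C + 2×D: weight 34, value 138
- 1×B + 2×C + 2×D: weight 34, value 137
- 1×A + 2×B + 2×C + 1×D: weight 32, value 135
Best: $142.

$142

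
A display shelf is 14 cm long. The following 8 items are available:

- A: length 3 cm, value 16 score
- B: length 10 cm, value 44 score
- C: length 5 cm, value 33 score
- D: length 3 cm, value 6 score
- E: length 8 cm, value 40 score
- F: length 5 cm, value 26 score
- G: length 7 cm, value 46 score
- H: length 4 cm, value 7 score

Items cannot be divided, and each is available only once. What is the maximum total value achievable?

79 score

Check high-value combinations within 14 cm:
- C+G: length 5+7=12, value 33+46=79
- A+C+F: length 3+5+5=13, value 16+33+26=75
- C+E: length 5+8=13, value 33+40=73
- F+G: length 5+7=12, value 26+46=72
Best: 79 score.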